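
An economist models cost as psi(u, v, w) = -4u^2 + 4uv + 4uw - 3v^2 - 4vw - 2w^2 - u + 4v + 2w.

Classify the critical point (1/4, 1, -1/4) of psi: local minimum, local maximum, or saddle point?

The Hessian is constant: H = [[-8, 4, 4], [4, -6, -4], [4, -4, -4]].
Leading principal minors: Δ₁ = -8, Δ₂ = 32, Δ₃ = -32.
The minors alternate sign starting negative (−, +, −), so H is negative definite: a local maximum.

local maximum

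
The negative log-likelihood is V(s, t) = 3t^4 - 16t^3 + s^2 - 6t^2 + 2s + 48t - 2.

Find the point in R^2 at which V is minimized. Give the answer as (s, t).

V(s,t) separates as P(s) + Q(t) − 2, so its minimum is min P + min Q − 2.
P'(s) = 2s + 2 vanishes at s ∈ {-1}; Q'(t) = 12(t - 4)(t - 1)(t + 1) vanishes at t ∈ {-1, 1, 4}.
Local minima of P (where P''>0): P(-1)=-1. Local minima of Q: Q(-1)=-35, Q(4)=-160.
So the global minimum of V is P(-1) + Q(4) − 2 = -1 − 160 − 2 = -163, attained at (-1, 4).

(-1, 4)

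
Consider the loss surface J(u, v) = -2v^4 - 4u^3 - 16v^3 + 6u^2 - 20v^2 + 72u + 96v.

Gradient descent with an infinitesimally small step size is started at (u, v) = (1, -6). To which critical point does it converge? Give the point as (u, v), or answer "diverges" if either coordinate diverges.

diverges

J is separable, so gradient descent decouples: u follows -∂J/∂u, v follows -∂J/∂v.
∂J/∂u = -12(u - 3)(u + 2); at u=1 this is 72, so u decreases.
∂J/∂v = -8(v - 1)(v + 3)(v + 4); at v=-6 this is 336, so v decreases.
The v-coordinate has no critical point in that direction and runs off to infinity.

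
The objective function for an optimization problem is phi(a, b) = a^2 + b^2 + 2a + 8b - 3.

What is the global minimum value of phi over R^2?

phi(a,b) separates as P(a) + Q(b) − 3, so its minimum is min P + min Q − 3.
P'(a) = 2a + 2 vanishes at a ∈ {-1}; Q'(b) = 2b + 8 vanishes at b ∈ {-4}.
Local minima of P (where P''>0): P(-1)=-1. Local minima of Q: Q(-4)=-16.
So the global minimum of phi is P(-1) + Q(-4) − 3 = -1 − 16 − 3 = -20, attained at (-1, -4).

-20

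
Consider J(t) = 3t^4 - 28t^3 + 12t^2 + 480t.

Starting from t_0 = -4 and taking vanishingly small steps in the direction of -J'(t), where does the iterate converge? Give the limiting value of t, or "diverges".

J'(t) = 12(t - 5)(t - 4)(t + 2), so J'(-4) = -1728.
Gradient descent moves in the -J' direction, i.e. t is increasing.
The nearest critical point in that direction is t = -2, where J'' = 504 > 0 (a local minimum). The iterate converges there.

-2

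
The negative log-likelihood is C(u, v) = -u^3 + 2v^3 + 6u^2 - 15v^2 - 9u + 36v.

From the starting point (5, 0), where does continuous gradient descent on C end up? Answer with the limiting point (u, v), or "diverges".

C is separable, so gradient descent decouples: u follows -∂C/∂u, v follows -∂C/∂v.
∂C/∂u = -3(u - 3)(u - 1); at u=5 this is -24, so u increases.
∂C/∂v = 6(v - 3)(v - 2); at v=0 this is 36, so v decreases.
The u-coordinate has no critical point in that direction and runs off to infinity.

diverges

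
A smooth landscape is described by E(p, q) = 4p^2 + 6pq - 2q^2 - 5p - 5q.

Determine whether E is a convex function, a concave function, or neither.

E is quadratic, so its Hessian is the constant matrix H = [[8, 6], [6, -4]].
det(H) = -68, tr(H) = 4.
det(H) < 0, so H is indefinite: neither convex nor concave.

neither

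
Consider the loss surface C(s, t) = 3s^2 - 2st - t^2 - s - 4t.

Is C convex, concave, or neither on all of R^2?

neither

C is quadratic, so its Hessian is the constant matrix H = [[6, -2], [-2, -2]].
det(H) = -16, tr(H) = 4.
det(H) < 0, so H is indefinite: neither convex nor concave.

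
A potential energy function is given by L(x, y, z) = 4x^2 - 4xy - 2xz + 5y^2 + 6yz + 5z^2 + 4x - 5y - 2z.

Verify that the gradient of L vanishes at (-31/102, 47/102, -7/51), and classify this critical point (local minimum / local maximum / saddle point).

∇L = (8x - 4y - 2z + 4, -4x + 10y + 6z - 5, -2x + 6y + 10z - 2); substituting (-31/102, 47/102, -7/51) gives ∇L = (0, 0, 0), so (-31/102, 47/102, -7/51) is indeed a critical point.
The Hessian is constant: H = [[8, -4, -2], [-4, 10, 6], [-2, 6, 10]].
Leading principal minors: Δ₁ = 8, Δ₂ = 64, Δ₃ = 408.
All leading minors are positive, so H is positive definite: a local minimum.

local minimum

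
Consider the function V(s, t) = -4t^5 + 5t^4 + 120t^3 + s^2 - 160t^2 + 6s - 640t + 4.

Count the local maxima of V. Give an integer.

0

V separates as a function of s plus a function of t, so ∇V=0 decouples.
∂V/∂s = 2(s + 3) = 0 at s ∈ {-3}; ∂V/∂t = -20(t - 4)(t - 2)(t + 1)(t + 4) = 0 at t ∈ {-4, -1, 2, 4}.
The Hessian is diagonal: diag(V_ss, V_tt). Second derivatives: V_ss(-3)=2; V_tt(-4)=2880, V_tt(-1)=-900, V_tt(2)=720, V_tt(4)=-1600.
Local maxima occur where both diagonal entries negative: none. Count: 0.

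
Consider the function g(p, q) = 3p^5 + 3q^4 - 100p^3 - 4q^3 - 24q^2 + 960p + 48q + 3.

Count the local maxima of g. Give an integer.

g separates as a function of p plus a function of q, so ∇g=0 decouples.
∂g/∂p = 15(p - 4)(p - 2)(p + 2)(p + 4) = 0 at p ∈ {-4, -2, 2, 4}; ∂g/∂q = 12(q - 2)(q - 1)(q + 2) = 0 at q ∈ {-2, 1, 2}.
The Hessian is diagonal: diag(g_pp, g_qq). Second derivatives: g_pp(-4)=-1440, g_pp(-2)=720, g_pp(2)=-720, g_pp(4)=1440; g_qq(-2)=144, g_qq(1)=-36, g_qq(2)=48.
Local maxima occur where both diagonal entries negative: (-4, 1), (2, 1). Count: 2.

2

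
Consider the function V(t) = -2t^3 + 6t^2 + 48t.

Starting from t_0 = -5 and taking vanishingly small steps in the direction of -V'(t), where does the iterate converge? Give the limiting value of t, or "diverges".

V'(t) = -6(t - 4)(t + 2), so V'(-5) = -162.
Gradient descent moves in the -V' direction, i.e. t is increasing.
The nearest critical point in that direction is t = -2, where V'' = 36 > 0 (a local minimum). The iterate converges there.

-2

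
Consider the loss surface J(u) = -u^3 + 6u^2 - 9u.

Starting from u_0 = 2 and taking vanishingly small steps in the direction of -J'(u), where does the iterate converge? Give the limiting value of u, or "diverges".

1

J'(u) = -3(u - 3)(u - 1), so J'(2) = 3.
Gradient descent moves in the -J' direction, i.e. u is decreasing.
The nearest critical point in that direction is u = 1, where J'' = 6 > 0 (a local minimum). The iterate converges there.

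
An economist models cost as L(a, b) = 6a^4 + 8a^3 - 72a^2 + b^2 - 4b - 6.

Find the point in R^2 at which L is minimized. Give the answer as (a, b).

(-3, 2)

L(a,b) separates as P(a) + Q(b) − 6, so its minimum is min P + min Q − 6.
P'(a) = 24a(a - 2)(a + 3) vanishes at a ∈ {-3, 0, 2}; Q'(b) = 2b - 4 vanishes at b ∈ {2}.
Local minima of P (where P''>0): P(-3)=-378, P(2)=-128. Local minima of Q: Q(2)=-4.
So the global minimum of L is P(-3) + Q(2) − 6 = -378 − 4 − 6 = -388, attained at (-3, 2).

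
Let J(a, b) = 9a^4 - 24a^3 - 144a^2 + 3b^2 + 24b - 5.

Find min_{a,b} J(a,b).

-1589

J(a,b) separates as P(a) + Q(b) − 5, so its minimum is min P + min Q − 5.
P'(a) = 36a(a - 4)(a + 2) vanishes at a ∈ {-2, 0, 4}; Q'(b) = 6b + 24 vanishes at b ∈ {-4}.
Local minima of P (where P''>0): P(-2)=-240, P(4)=-1536. Local minima of Q: Q(-4)=-48.
So the global minimum of J is P(4) + Q(-4) − 5 = -1536 − 48 − 5 = -1589, attained at (4, -4).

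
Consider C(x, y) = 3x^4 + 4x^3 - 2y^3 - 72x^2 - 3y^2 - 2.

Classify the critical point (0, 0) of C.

The mixed partial ∂²C/∂x∂y is 0, so the Hessian at any point is diag(C_xx, C_yy) = diag(12(3x^2 + 2x - 12), -6(2y + 1)).
At (0, 0): H = diag(-144, -6).
Both eigenvalues are negative, so H is negative definite: a local maximum.

local maximum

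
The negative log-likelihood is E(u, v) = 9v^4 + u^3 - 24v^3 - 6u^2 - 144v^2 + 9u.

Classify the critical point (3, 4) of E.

The mixed partial ∂²E/∂u∂v is 0, so the Hessian at any point is diag(E_uu, E_vv) = diag(6(u - 2), 36(3v^2 - 4v - 8)).
At (3, 4): H = diag(6, 864).
Both eigenvalues are positive, so H is positive definite: a local minimum.

local minimum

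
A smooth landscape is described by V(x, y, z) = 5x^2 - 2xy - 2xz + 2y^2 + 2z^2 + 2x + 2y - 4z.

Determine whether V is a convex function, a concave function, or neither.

convex

V is quadratic, so its Hessian is the constant matrix H = [[10, -2, -2], [-2, 4, 0], [-2, 0, 4]].
Leading principal minors: 10, 36, 128.
All positive ⇒ H ≻ 0 ⇒ convex.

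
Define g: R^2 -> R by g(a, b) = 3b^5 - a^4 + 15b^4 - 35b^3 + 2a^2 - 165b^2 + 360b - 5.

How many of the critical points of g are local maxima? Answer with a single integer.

4

g separates as a function of a plus a function of b, so ∇g=0 decouples.
∂g/∂a = -4a(a - 1)(a + 1) = 0 at a ∈ {-1, 0, 1}; ∂g/∂b = 15(b - 2)(b - 1)(b + 3)(b + 4) = 0 at b ∈ {-4, -3, 1, 2}.
The Hessian is diagonal: diag(g_aa, g_bb). Second derivatives: g_aa(-1)=-8, g_aa(0)=4, g_aa(1)=-8; g_bb(-4)=-450, g_bb(-3)=300, g_bb(1)=-300, g_bb(2)=450.
Local maxima occur where both diagonal entries negative: (-1, -4), (-1, 1), (1, -4), (1, 1). Count: 4.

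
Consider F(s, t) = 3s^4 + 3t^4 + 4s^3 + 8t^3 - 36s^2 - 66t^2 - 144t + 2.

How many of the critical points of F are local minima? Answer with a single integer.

4

F separates as a function of s plus a function of t, so ∇F=0 decouples.
∂F/∂s = 12s(s - 2)(s + 3) = 0 at s ∈ {-3, 0, 2}; ∂F/∂t = 12(t - 3)(t + 1)(t + 4) = 0 at t ∈ {-4, -1, 3}.
The Hessian is diagonal: diag(F_ss, F_tt). Second derivatives: F_ss(-3)=180, F_ss(0)=-72, F_ss(2)=120; F_tt(-4)=252, F_tt(-1)=-144, F_tt(3)=336.
Local minima occur where both diagonal entries positive: (-3, -4), (-3, 3), (2, -4), (2, 3). Count: 4.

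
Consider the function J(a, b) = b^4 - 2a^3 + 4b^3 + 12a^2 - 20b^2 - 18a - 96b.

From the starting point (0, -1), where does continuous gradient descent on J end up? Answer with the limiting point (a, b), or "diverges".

J is separable, so gradient descent decouples: a follows -∂J/∂a, b follows -∂J/∂b.
∂J/∂a = -6(a - 3)(a - 1); at a=0 this is -18, so a increases.
∂J/∂b = 4(b - 3)(b + 2)(b + 4); at b=-1 this is -48, so b increases.
a converges to its nearest critical value 1 (a local min of the a-part); b converges to 3. The iterate converges to (1, 3).

(1, 3)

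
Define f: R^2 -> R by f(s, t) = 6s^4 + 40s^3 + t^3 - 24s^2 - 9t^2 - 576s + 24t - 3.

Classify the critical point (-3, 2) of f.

The mixed partial ∂²f/∂s∂t is 0, so the Hessian at any point is diag(f_ss, f_tt) = diag(24(3s^2 + 10s - 2), 6(t - 3)).
At (-3, 2): H = diag(-120, -6).
Both eigenvalues are negative, so H is negative definite: a local maximum.

local maximum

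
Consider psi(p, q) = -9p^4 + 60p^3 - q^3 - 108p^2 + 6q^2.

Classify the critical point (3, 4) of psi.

The mixed partial ∂²psi/∂p∂q is 0, so the Hessian at any point is diag(psi_pp, psi_qq) = diag(36(-3p^2 + 10p - 6), 6(-q + 2)).
At (3, 4): H = diag(-108, -12).
Both eigenvalues are negative, so H is negative definite: a local maximum.

local maximum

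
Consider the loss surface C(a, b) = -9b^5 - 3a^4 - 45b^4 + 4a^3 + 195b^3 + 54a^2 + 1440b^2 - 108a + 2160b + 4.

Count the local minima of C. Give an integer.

2

C separates as a function of a plus a function of b, so ∇C=0 decouples.
∂C/∂a = -12(a - 3)(a - 1)(a + 3) = 0 at a ∈ {-3, 1, 3}; ∂C/∂b = -45(b - 4)(b + 1)(b + 3)(b + 4) = 0 at b ∈ {-4, -3, -1, 4}.
The Hessian is diagonal: diag(C_aa, C_bb). Second derivatives: C_aa(-3)=-288, C_aa(1)=96, C_aa(3)=-144; C_bb(-4)=1080, C_bb(-3)=-630, C_bb(-1)=1350, C_bb(4)=-12600.
Local minima occur where both diagonal entries positive: (1, -4), (1, -1). Count: 2.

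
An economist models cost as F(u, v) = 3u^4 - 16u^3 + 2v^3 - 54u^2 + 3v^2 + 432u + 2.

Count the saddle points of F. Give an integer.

F separates as a function of u plus a function of v, so ∇F=0 decouples.
∂F/∂u = 12(u - 4)(u - 3)(u + 3) = 0 at u ∈ {-3, 3, 4}; ∂F/∂v = 6v(v + 1) = 0 at v ∈ {-1, 0}.
The Hessian is diagonal: diag(F_uu, F_vv). Second derivatives: F_uu(-3)=504, F_uu(3)=-72, F_uu(4)=84; F_vv(-1)=-6, F_vv(0)=6.
Saddle points occur where the two diagonal entries have opposite signs: (-3, -1), (3, 0), (4, -1). Count: 3.

3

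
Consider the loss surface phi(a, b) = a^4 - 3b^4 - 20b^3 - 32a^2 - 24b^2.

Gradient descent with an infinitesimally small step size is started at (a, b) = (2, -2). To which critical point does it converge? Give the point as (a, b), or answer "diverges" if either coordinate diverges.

(4, -1)

phi is separable, so gradient descent decouples: a follows -∂phi/∂a, b follows -∂phi/∂b.
∂phi/∂a = 4a(a - 4)(a + 4); at a=2 this is -96, so a increases.
∂phi/∂b = -12b(b + 1)(b + 4); at b=-2 this is -48, so b increases.
a converges to its nearest critical value 4 (a local min of the a-part); b converges to -1. The iterate converges to (4, -1).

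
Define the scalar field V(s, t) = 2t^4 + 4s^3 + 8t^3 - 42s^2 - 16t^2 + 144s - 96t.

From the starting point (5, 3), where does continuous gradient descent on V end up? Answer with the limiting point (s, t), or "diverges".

V is separable, so gradient descent decouples: s follows -∂V/∂s, t follows -∂V/∂t.
∂V/∂s = 12(s - 4)(s - 3); at s=5 this is 24, so s decreases.
∂V/∂t = 8(t - 2)(t + 2)(t + 3); at t=3 this is 240, so t decreases.
s converges to its nearest critical value 4 (a local min of the s-part); t converges to 2. The iterate converges to (4, 2).

(4, 2)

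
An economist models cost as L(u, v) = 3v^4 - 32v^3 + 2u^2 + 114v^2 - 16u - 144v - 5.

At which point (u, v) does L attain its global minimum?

L(u,v) separates as P(u) + Q(v) − 5, so its minimum is min P + min Q − 5.
P'(u) = 4u - 16 vanishes at u ∈ {4}; Q'(v) = 12(v - 4)(v - 3)(v - 1) vanishes at v ∈ {1, 3, 4}.
Local minima of P (where P''>0): P(4)=-32. Local minima of Q: Q(1)=-59, Q(4)=-32.
So the global minimum of L is P(4) + Q(1) − 5 = -32 − 59 − 5 = -96, attained at (4, 1).

(4, 1)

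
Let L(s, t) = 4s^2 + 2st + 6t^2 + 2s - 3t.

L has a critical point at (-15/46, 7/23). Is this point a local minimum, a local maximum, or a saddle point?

local minimum

The Hessian of L is constant: H = [[8, 2], [2, 12]].
det(H) = 8·12 − 2² = 92.
det(H) > 0 and tr(H) = 20 > 0, so H is positive definite and the point is a local minimum.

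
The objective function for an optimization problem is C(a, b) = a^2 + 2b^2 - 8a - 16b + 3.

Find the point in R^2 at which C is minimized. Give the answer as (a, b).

C(a,b) separates as P(a) + Q(b) + 3, so its minimum is min P + min Q + 3.
P'(a) = 2a - 8 vanishes at a ∈ {4}; Q'(b) = 4b - 16 vanishes at b ∈ {4}.
Local minima of P (where P''>0): P(4)=-16. Local minima of Q: Q(4)=-32.
So the global minimum of C is P(4) + Q(4) + 3 = -16 − 32 + 3 = -45, attained at (4, 4).

(4, 4)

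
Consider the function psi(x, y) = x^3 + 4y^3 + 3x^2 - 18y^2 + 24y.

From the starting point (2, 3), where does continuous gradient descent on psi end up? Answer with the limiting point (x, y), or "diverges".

(0, 2)

psi is separable, so gradient descent decouples: x follows -∂psi/∂x, y follows -∂psi/∂y.
∂psi/∂x = 3x(x + 2); at x=2 this is 24, so x decreases.
∂psi/∂y = 12(y - 2)(y - 1); at y=3 this is 24, so y decreases.
x converges to its nearest critical value 0 (a local min of the x-part); y converges to 2. The iterate converges to (0, 2).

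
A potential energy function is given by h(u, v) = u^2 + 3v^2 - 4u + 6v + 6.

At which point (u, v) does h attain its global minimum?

h(u,v) separates as P(u) + Q(v) + 6, so its minimum is min P + min Q + 6.
P'(u) = 2u - 4 vanishes at u ∈ {2}; Q'(v) = 6v + 6 vanishes at v ∈ {-1}.
Local minima of P (where P''>0): P(2)=-4. Local minima of Q: Q(-1)=-3.
So the global minimum of h is P(2) + Q(-1) + 6 = -4 − 3 + 6 = -1, attained at (2, -1).

(2, -1)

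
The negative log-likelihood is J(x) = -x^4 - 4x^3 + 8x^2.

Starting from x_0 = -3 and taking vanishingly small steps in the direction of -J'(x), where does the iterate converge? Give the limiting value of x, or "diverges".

0

J'(x) = -4x(x - 1)(x + 4), so J'(-3) = -48.
Gradient descent moves in the -J' direction, i.e. x is increasing.
The nearest critical point in that direction is x = 0, where J'' = 16 > 0 (a local minimum). The iterate converges there.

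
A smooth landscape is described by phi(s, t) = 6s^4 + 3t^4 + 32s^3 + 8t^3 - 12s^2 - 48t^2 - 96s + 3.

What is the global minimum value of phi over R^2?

-829

phi(s,t) separates as P(s) + Q(t) + 3, so its minimum is min P + min Q + 3.
P'(s) = 24(s - 1)(s + 1)(s + 4) vanishes at s ∈ {-4, -1, 1}; Q'(t) = 12t(t - 2)(t + 4) vanishes at t ∈ {-4, 0, 2}.
Local minima of P (where P''>0): P(-4)=-320, P(1)=-70. Local minima of Q: Q(-4)=-512, Q(2)=-80.
So the global minimum of phi is P(-4) + Q(-4) + 3 = -320 − 512 + 3 = -829, attained at (-4, -4).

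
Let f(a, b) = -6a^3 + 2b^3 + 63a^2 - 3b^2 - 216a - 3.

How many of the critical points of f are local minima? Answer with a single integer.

1

f separates as a function of a plus a function of b, so ∇f=0 decouples.
∂f/∂a = -18(a - 4)(a - 3) = 0 at a ∈ {3, 4}; ∂f/∂b = 6b(b - 1) = 0 at b ∈ {0, 1}.
The Hessian is diagonal: diag(f_aa, f_bb). Second derivatives: f_aa(3)=18, f_aa(4)=-18; f_bb(0)=-6, f_bb(1)=6.
Local minima occur where both diagonal entries positive: (3, 1). Count: 1.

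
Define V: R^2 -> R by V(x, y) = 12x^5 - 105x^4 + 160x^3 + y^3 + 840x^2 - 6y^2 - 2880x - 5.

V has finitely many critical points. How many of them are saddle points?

V separates as a function of x plus a function of y, so ∇V=0 decouples.
∂V/∂x = 60(x - 4)(x - 3)(x - 2)(x + 2) = 0 at x ∈ {-2, 2, 3, 4}; ∂V/∂y = 3y(y - 4) = 0 at y ∈ {0, 4}.
The Hessian is diagonal: diag(V_xx, V_yy). Second derivatives: V_xx(-2)=-7200, V_xx(2)=480, V_xx(3)=-300, V_xx(4)=720; V_yy(0)=-12, V_yy(4)=12.
Saddle points occur where the two diagonal entries have opposite signs: (-2, 4), (2, 0), (3, 4), (4, 0). Count: 4.

4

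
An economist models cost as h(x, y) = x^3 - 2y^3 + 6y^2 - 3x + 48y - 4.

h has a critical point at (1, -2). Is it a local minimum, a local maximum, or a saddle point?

The mixed partial ∂²h/∂x∂y is 0, so the Hessian at any point is diag(h_xx, h_yy) = diag(6x, 12(-y + 1)).
At (1, -2): H = diag(6, 36).
Both eigenvalues are positive, so H is positive definite: a local minimum.

local minimum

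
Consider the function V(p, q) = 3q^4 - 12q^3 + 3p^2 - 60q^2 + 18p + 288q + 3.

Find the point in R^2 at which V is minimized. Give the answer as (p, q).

(-3, -3)

V(p,q) separates as A(p) + B(q) + 3, so its minimum is min A + min B + 3.
A'(p) = 6p + 18 vanishes at p ∈ {-3}; B'(q) = 12(q - 4)(q - 2)(q + 3) vanishes at q ∈ {-3, 2, 4}.
Local minima of A (where A''>0): A(-3)=-27. Local minima of B: B(-3)=-837, B(4)=192.
So the global minimum of V is A(-3) + B(-3) + 3 = -27 − 837 + 3 = -861, attained at (-3, -3).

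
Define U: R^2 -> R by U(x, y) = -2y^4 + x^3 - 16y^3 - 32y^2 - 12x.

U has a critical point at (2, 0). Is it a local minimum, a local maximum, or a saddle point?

The mixed partial ∂²U/∂x∂y is 0, so the Hessian at any point is diag(U_xx, U_yy) = diag(6x, -8(3y^2 + 12y + 8)).
At (2, 0): H = diag(12, -64).
The eigenvalues have opposite signs, so H is indefinite: a saddle point.

saddle point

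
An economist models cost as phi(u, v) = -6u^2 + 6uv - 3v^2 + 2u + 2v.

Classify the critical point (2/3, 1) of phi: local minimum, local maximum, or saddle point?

The Hessian of phi is constant: H = [[-12, 6], [6, -6]].
det(H) = (-12)·(-6) − 6² = 36.
det(H) > 0 and tr(H) = -18 < 0, so H is negative definite and the point is a local maximum.

local maximum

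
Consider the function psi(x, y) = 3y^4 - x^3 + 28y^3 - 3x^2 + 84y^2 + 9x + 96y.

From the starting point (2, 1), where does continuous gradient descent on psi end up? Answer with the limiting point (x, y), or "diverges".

diverges

psi is separable, so gradient descent decouples: x follows -∂psi/∂x, y follows -∂psi/∂y.
∂psi/∂x = -3(x - 1)(x + 3); at x=2 this is -15, so x increases.
∂psi/∂y = 12(y + 1)(y + 2)(y + 4); at y=1 this is 360, so y decreases.
The x-coordinate has no critical point in that direction and runs off to infinity.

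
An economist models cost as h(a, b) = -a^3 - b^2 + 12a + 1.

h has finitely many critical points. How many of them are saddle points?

1

h separates as a function of a plus a function of b, so ∇h=0 decouples.
∂h/∂a = -3(a - 2)(a + 2) = 0 at a ∈ {-2, 2}; ∂h/∂b = -2b = 0 at b ∈ {0}.
The Hessian is diagonal: diag(h_aa, h_bb). Second derivatives: h_aa(-2)=12, h_aa(2)=-12; h_bb(0)=-2.
Saddle points occur where the two diagonal entries have opposite signs: (-2, 0). Count: 1.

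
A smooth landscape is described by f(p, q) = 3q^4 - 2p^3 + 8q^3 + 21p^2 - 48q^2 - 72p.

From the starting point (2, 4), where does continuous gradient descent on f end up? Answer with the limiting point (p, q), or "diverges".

f is separable, so gradient descent decouples: p follows -∂f/∂p, q follows -∂f/∂q.
∂f/∂p = -6(p - 4)(p - 3); at p=2 this is -12, so p increases.
∂f/∂q = 12q(q - 2)(q + 4); at q=4 this is 768, so q decreases.
p converges to its nearest critical value 3 (a local min of the p-part); q converges to 2. The iterate converges to (3, 2).

(3, 2)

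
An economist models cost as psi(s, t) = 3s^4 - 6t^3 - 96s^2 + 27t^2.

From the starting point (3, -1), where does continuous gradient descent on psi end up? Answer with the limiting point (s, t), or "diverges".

(4, 0)

psi is separable, so gradient descent decouples: s follows -∂psi/∂s, t follows -∂psi/∂t.
∂psi/∂s = 12s(s - 4)(s + 4); at s=3 this is -252, so s increases.
∂psi/∂t = -18t(t - 3); at t=-1 this is -72, so t increases.
s converges to its nearest critical value 4 (a local min of the s-part); t converges to 0. The iterate converges to (4, 0).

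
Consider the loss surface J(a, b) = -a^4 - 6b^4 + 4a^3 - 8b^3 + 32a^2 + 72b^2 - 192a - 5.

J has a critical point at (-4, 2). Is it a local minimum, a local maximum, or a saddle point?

local maximum

The mixed partial ∂²J/∂a∂b is 0, so the Hessian at any point is diag(J_aa, J_bb) = diag(4(-3a^2 + 6a + 16), 24(-3b^2 - 2b + 6)).
At (-4, 2): H = diag(-224, -240).
Both eigenvalues are negative, so H is negative definite: a local maximum.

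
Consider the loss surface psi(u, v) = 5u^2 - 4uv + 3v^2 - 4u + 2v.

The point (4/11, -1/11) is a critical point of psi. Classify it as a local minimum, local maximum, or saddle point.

The Hessian of psi is constant: H = [[10, -4], [-4, 6]].
det(H) = 10·6 − (-4)² = 44.
det(H) > 0 and tr(H) = 16 > 0, so H is positive definite and the point is a local minimum.

local minimum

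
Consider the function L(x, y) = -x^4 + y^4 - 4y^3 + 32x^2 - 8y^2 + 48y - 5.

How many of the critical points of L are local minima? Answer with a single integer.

L separates as a function of x plus a function of y, so ∇L=0 decouples.
∂L/∂x = -4x(x - 4)(x + 4) = 0 at x ∈ {-4, 0, 4}; ∂L/∂y = 4(y - 3)(y - 2)(y + 2) = 0 at y ∈ {-2, 2, 3}.
The Hessian is diagonal: diag(L_xx, L_yy). Second derivatives: L_xx(-4)=-128, L_xx(0)=64, L_xx(4)=-128; L_yy(-2)=80, L_yy(2)=-16, L_yy(3)=20.
Local minima occur where both diagonal entries positive: (0, -2), (0, 3). Count: 2.

2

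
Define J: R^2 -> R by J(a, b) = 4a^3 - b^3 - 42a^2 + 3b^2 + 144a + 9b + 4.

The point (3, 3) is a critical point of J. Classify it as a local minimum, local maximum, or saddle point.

local maximum

The mixed partial ∂²J/∂a∂b is 0, so the Hessian at any point is diag(J_aa, J_bb) = diag(12(2a - 7), 6(-b + 1)).
At (3, 3): H = diag(-12, -12).
Both eigenvalues are negative, so H is negative definite: a local maximum.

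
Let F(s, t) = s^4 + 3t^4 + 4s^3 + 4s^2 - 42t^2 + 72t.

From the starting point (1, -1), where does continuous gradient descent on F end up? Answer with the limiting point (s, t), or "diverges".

F is separable, so gradient descent decouples: s follows -∂F/∂s, t follows -∂F/∂t.
∂F/∂s = 4s(s + 1)(s + 2); at s=1 this is 24, so s decreases.
∂F/∂t = 12(t - 2)(t - 1)(t + 3); at t=-1 this is 144, so t decreases.
s converges to its nearest critical value 0 (a local min of the s-part); t converges to -3. The iterate converges to (0, -3).

(0, -3)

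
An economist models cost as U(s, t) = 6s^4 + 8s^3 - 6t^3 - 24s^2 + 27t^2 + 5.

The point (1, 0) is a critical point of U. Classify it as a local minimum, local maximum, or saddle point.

The mixed partial ∂²U/∂s∂t is 0, so the Hessian at any point is diag(U_ss, U_tt) = diag(24(3s^2 + 2s - 2), 18(-2t + 3)).
At (1, 0): H = diag(72, 54).
Both eigenvalues are positive, so H is positive definite: a local minimum.

local minimum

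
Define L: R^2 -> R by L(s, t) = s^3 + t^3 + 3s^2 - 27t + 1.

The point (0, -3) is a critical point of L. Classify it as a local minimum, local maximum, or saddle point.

The mixed partial ∂²L/∂s∂t is 0, so the Hessian at any point is diag(L_ss, L_tt) = diag(6(s + 1), 6t).
At (0, -3): H = diag(6, -18).
The eigenvalues have opposite signs, so H is indefinite: a saddle point.

saddle point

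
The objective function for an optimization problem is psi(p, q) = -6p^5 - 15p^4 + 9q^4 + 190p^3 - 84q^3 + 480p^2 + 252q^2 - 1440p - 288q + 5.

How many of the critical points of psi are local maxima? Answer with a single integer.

psi separates as a function of p plus a function of q, so ∇psi=0 decouples.
∂psi/∂p = -30(p - 4)(p - 1)(p + 3)(p + 4) = 0 at p ∈ {-4, -3, 1, 4}; ∂psi/∂q = 36(q - 4)(q - 2)(q - 1) = 0 at q ∈ {1, 2, 4}.
The Hessian is diagonal: diag(psi_pp, psi_qq). Second derivatives: psi_pp(-4)=1200, psi_pp(-3)=-840, psi_pp(1)=1800, psi_pp(4)=-5040; psi_qq(1)=108, psi_qq(2)=-72, psi_qq(4)=216.
Local maxima occur where both diagonal entries negative: (-3, 2), (4, 2). Count: 2.

2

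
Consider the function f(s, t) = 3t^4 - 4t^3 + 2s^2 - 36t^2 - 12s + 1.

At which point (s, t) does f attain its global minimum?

f(s,t) separates as P(s) + Q(t) + 1, so its minimum is min P + min Q + 1.
P'(s) = 4s - 12 vanishes at s ∈ {3}; Q'(t) = 12t(t - 3)(t + 2) vanishes at t ∈ {-2, 0, 3}.
Local minima of P (where P''>0): P(3)=-18. Local minima of Q: Q(-2)=-64, Q(3)=-189.
So the global minimum of f is P(3) + Q(3) + 1 = -18 − 189 + 1 = -206, attained at (3, 3).

(3, 3)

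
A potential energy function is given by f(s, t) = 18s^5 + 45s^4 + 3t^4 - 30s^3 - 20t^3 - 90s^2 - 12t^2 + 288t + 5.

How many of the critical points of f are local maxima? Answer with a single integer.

2

f separates as a function of s plus a function of t, so ∇f=0 decouples.
∂f/∂s = 90s(s - 1)(s + 1)(s + 2) = 0 at s ∈ {-2, -1, 0, 1}; ∂f/∂t = 12(t - 4)(t - 3)(t + 2) = 0 at t ∈ {-2, 3, 4}.
The Hessian is diagonal: diag(f_ss, f_tt). Second derivatives: f_ss(-2)=-540, f_ss(-1)=180, f_ss(0)=-180, f_ss(1)=540; f_tt(-2)=360, f_tt(3)=-60, f_tt(4)=72.
Local maxima occur where both diagonal entries negative: (-2, 3), (0, 3). Count: 2.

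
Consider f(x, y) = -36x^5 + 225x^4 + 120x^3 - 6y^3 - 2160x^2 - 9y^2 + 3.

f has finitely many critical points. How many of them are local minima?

2

f separates as a function of x plus a function of y, so ∇f=0 decouples.
∂f/∂x = -180x(x - 4)(x - 3)(x + 2) = 0 at x ∈ {-2, 0, 3, 4}; ∂f/∂y = -18y(y + 1) = 0 at y ∈ {-1, 0}.
The Hessian is diagonal: diag(f_xx, f_yy). Second derivatives: f_xx(-2)=10800, f_xx(0)=-4320, f_xx(3)=2700, f_xx(4)=-4320; f_yy(-1)=18, f_yy(0)=-18.
Local minima occur where both diagonal entries positive: (-2, -1), (3, -1). Count: 2.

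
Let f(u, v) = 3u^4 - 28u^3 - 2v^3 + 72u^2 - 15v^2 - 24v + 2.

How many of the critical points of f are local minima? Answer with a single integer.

2

f separates as a function of u plus a function of v, so ∇f=0 decouples.
∂f/∂u = 12u(u - 4)(u - 3) = 0 at u ∈ {0, 3, 4}; ∂f/∂v = -6(v + 1)(v + 4) = 0 at v ∈ {-4, -1}.
The Hessian is diagonal: diag(f_uu, f_vv). Second derivatives: f_uu(0)=144, f_uu(3)=-36, f_uu(4)=48; f_vv(-4)=18, f_vv(-1)=-18.
Local minima occur where both diagonal entries positive: (0, -4), (4, -4). Count: 2.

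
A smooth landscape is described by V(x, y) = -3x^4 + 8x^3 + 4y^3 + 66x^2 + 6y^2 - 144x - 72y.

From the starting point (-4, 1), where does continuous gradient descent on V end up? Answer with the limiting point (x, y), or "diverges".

diverges

V is separable, so gradient descent decouples: x follows -∂V/∂x, y follows -∂V/∂y.
∂V/∂x = -12(x - 4)(x - 1)(x + 3); at x=-4 this is 480, so x decreases.
∂V/∂y = 12(y - 2)(y + 3); at y=1 this is -48, so y increases.
The x-coordinate has no critical point in that direction and runs off to infinity.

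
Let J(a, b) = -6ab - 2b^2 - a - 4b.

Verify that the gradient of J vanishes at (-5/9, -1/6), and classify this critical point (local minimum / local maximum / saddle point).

∇J = (-6b - 1, -6a - 4b - 4); substituting (-5/9, -1/6) gives ∇J = (0, 0), so (-5/9, -1/6) is indeed a critical point.
The Hessian of J is constant: H = [[0, -6], [-6, -4]].
det(H) = 0·(-4) − (-6)² = -36.
Since det(H) < 0, H is indefinite and the critical point is a saddle point.

saddle point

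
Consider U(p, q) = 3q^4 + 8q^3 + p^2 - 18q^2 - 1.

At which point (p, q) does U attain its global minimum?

(0, -3)

U(p,q) separates as A(p) + B(q) − 1, so its minimum is min A + min B − 1.
A'(p) = 2p vanishes at p ∈ {0}; B'(q) = 12q(q - 1)(q + 3) vanishes at q ∈ {-3, 0, 1}.
Local minima of A (where A''>0): A(0)=0. Local minima of B: B(-3)=-135, B(1)=-7.
So the global minimum of U is A(0) + B(-3) − 1 = 0 − 135 − 1 = -136, attained at (0, -3).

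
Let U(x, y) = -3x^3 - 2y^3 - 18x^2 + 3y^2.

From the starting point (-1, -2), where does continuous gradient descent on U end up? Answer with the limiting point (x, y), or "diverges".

(-4, 0)

U is separable, so gradient descent decouples: x follows -∂U/∂x, y follows -∂U/∂y.
∂U/∂x = -9x(x + 4); at x=-1 this is 27, so x decreases.
∂U/∂y = -6y(y - 1); at y=-2 this is -36, so y increases.
x converges to its nearest critical value -4 (a local min of the x-part); y converges to 0. The iterate converges to (-4, 0).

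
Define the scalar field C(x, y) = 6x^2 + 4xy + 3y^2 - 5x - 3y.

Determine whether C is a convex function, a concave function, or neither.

C is quadratic, so its Hessian is the constant matrix H = [[12, 4], [4, 6]].
det(H) = 56, tr(H) = 18.
det(H) > 0 and tr(H) > 0, so H is positive definite everywhere: convex.

convex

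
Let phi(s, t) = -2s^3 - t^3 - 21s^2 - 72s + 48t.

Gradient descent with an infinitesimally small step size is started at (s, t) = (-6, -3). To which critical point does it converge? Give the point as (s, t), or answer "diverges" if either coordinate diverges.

phi is separable, so gradient descent decouples: s follows -∂phi/∂s, t follows -∂phi/∂t.
∂phi/∂s = -6(s + 3)(s + 4); at s=-6 this is -36, so s increases.
∂phi/∂t = -3(t - 4)(t + 4); at t=-3 this is 21, so t decreases.
s converges to its nearest critical value -4 (a local min of the s-part); t converges to -4. The iterate converges to (-4, -4).

(-4, -4)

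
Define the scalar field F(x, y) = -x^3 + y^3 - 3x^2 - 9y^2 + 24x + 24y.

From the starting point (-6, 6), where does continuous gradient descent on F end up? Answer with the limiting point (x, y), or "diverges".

(-4, 4)

F is separable, so gradient descent decouples: x follows -∂F/∂x, y follows -∂F/∂y.
∂F/∂x = -3(x - 2)(x + 4); at x=-6 this is -48, so x increases.
∂F/∂y = 3(y - 4)(y - 2); at y=6 this is 24, so y decreases.
x converges to its nearest critical value -4 (a local min of the x-part); y converges to 4. The iterate converges to (-4, 4).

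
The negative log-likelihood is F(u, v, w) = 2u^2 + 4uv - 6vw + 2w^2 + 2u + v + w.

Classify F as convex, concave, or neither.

F is quadratic, so its Hessian is the constant matrix H = [[4, 4, 0], [4, 0, -6], [0, -6, 4]].
Leading principal minors: 4, -16, -208.
Neither pattern holds ⇒ H is indefinite ⇒ neither convex nor concave.

neither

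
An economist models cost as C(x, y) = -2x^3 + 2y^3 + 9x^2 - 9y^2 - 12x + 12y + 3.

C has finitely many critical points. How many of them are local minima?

1

C separates as a function of x plus a function of y, so ∇C=0 decouples.
∂C/∂x = -6(x - 2)(x - 1) = 0 at x ∈ {1, 2}; ∂C/∂y = 6(y - 2)(y - 1) = 0 at y ∈ {1, 2}.
The Hessian is diagonal: diag(C_xx, C_yy). Second derivatives: C_xx(1)=6, C_xx(2)=-6; C_yy(1)=-6, C_yy(2)=6.
Local minima occur where both diagonal entries positive: (1, 2). Count: 1.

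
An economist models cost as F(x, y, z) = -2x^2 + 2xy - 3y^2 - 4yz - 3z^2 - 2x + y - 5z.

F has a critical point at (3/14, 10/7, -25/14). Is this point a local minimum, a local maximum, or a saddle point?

local maximum

The Hessian is constant: H = [[-4, 2, 0], [2, -6, -4], [0, -4, -6]].
Leading principal minors: Δ₁ = -4, Δ₂ = 20, Δ₃ = -56.
The minors alternate sign starting negative (−, +, −), so H is negative definite: a local maximum.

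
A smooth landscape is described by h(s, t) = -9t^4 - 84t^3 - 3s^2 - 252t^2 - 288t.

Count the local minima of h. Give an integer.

0

h separates as a function of s plus a function of t, so ∇h=0 decouples.
∂h/∂s = -6s = 0 at s ∈ {0}; ∂h/∂t = -36(t + 1)(t + 2)(t + 4) = 0 at t ∈ {-4, -2, -1}.
The Hessian is diagonal: diag(h_ss, h_tt). Second derivatives: h_ss(0)=-6; h_tt(-4)=-216, h_tt(-2)=72, h_tt(-1)=-108.
Local minima occur where both diagonal entries positive: none. Count: 0.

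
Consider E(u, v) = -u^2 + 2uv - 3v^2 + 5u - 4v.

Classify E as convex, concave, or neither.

concave

E is quadratic, so its Hessian is the constant matrix H = [[-2, 2], [2, -6]].
det(H) = 8, tr(H) = -8.
det(H) > 0 and tr(H) < 0, so H is negative definite everywhere: concave.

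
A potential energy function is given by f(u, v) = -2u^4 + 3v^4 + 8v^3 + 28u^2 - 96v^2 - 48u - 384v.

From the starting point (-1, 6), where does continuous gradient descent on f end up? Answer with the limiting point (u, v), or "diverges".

(1, 4)

f is separable, so gradient descent decouples: u follows -∂f/∂u, v follows -∂f/∂v.
∂f/∂u = -8(u - 2)(u - 1)(u + 3); at u=-1 this is -96, so u increases.
∂f/∂v = 12(v - 4)(v + 2)(v + 4); at v=6 this is 1920, so v decreases.
u converges to its nearest critical value 1 (a local min of the u-part); v converges to 4. The iterate converges to (1, 4).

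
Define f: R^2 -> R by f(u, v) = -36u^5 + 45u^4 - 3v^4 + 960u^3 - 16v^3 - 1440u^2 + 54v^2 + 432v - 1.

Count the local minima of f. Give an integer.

2

f separates as a function of u plus a function of v, so ∇f=0 decouples.
∂f/∂u = -180u(u - 4)(u - 1)(u + 4) = 0 at u ∈ {-4, 0, 1, 4}; ∂f/∂v = -12(v - 3)(v + 3)(v + 4) = 0 at v ∈ {-4, -3, 3}.
The Hessian is diagonal: diag(f_uu, f_vv). Second derivatives: f_uu(-4)=28800, f_uu(0)=-2880, f_uu(1)=2700, f_uu(4)=-17280; f_vv(-4)=-84, f_vv(-3)=72, f_vv(3)=-504.
Local minima occur where both diagonal entries positive: (-4, -3), (1, -3). Count: 2.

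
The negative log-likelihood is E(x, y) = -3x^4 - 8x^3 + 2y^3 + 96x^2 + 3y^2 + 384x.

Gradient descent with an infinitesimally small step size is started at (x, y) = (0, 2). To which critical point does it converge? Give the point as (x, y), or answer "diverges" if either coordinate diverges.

(-2, 0)

E is separable, so gradient descent decouples: x follows -∂E/∂x, y follows -∂E/∂y.
∂E/∂x = -12(x - 4)(x + 2)(x + 4); at x=0 this is 384, so x decreases.
∂E/∂y = 6y(y + 1); at y=2 this is 36, so y decreases.
x converges to its nearest critical value -2 (a local min of the x-part); y converges to 0. The iterate converges to (-2, 0).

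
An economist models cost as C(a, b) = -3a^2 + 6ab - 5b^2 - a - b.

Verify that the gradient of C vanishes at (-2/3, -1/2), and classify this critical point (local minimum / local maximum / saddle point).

∇C = (-6a + 6b - 1, 6a - 10b - 1); substituting (-2/3, -1/2) gives ∇C = (0, 0), so (-2/3, -1/2) is indeed a critical point.
The Hessian of C is constant: H = [[-6, 6], [6, -10]].
det(H) = (-6)·(-10) − 6² = 24.
det(H) > 0 and tr(H) = -16 < 0, so H is negative definite and the point is a local maximum.

local maximum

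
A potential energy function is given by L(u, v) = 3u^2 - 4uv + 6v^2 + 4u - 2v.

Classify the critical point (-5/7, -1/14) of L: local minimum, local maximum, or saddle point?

local minimum

The Hessian of L is constant: H = [[6, -4], [-4, 12]].
det(H) = 6·12 − (-4)² = 56.
det(H) > 0 and tr(H) = 18 > 0, so H is positive definite and the point is a local minimum.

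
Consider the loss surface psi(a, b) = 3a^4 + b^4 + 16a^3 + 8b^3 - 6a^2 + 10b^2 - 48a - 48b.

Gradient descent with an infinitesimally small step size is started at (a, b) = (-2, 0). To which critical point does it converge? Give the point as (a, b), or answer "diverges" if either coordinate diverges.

psi is separable, so gradient descent decouples: a follows -∂psi/∂a, b follows -∂psi/∂b.
∂psi/∂a = 12(a - 1)(a + 1)(a + 4); at a=-2 this is 72, so a decreases.
∂psi/∂b = 4(b - 1)(b + 3)(b + 4); at b=0 this is -48, so b increases.
a converges to its nearest critical value -4 (a local min of the a-part); b converges to 1. The iterate converges to (-4, 1).

(-4, 1)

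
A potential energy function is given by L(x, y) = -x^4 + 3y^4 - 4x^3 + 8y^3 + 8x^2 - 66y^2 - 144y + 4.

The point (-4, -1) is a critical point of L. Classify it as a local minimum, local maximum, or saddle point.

The mixed partial ∂²L/∂x∂y is 0, so the Hessian at any point is diag(L_xx, L_yy) = diag(4(-3x^2 - 6x + 4), 12(3y^2 + 4y - 11)).
At (-4, -1): H = diag(-80, -144).
Both eigenvalues are negative, so H is negative definite: a local maximum.

local maximum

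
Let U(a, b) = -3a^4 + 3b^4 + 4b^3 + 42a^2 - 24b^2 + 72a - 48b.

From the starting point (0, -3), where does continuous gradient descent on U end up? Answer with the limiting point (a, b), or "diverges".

(-1, -2)

U is separable, so gradient descent decouples: a follows -∂U/∂a, b follows -∂U/∂b.
∂U/∂a = -12(a - 3)(a + 1)(a + 2); at a=0 this is 72, so a decreases.
∂U/∂b = 12(b - 2)(b + 1)(b + 2); at b=-3 this is -120, so b increases.
a converges to its nearest critical value -1 (a local min of the a-part); b converges to -2. The iterate converges to (-1, -2).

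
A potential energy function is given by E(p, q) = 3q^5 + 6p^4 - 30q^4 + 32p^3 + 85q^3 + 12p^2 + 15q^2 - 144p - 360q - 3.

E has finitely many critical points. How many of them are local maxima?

2

E separates as a function of p plus a function of q, so ∇E=0 decouples.
∂E/∂p = 24(p - 1)(p + 2)(p + 3) = 0 at p ∈ {-3, -2, 1}; ∂E/∂q = 15(q - 4)(q - 3)(q - 2)(q + 1) = 0 at q ∈ {-1, 2, 3, 4}.
The Hessian is diagonal: diag(E_pp, E_qq). Second derivatives: E_pp(-3)=96, E_pp(-2)=-72, E_pp(1)=288; E_qq(-1)=-900, E_qq(2)=90, E_qq(3)=-60, E_qq(4)=150.
Local maxima occur where both diagonal entries negative: (-2, -1), (-2, 3). Count: 2.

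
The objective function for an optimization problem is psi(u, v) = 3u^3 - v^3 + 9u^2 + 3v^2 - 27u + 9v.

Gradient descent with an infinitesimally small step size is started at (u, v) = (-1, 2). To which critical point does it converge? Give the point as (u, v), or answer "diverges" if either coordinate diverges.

psi is separable, so gradient descent decouples: u follows -∂psi/∂u, v follows -∂psi/∂v.
∂psi/∂u = 9(u - 1)(u + 3); at u=-1 this is -36, so u increases.
∂psi/∂v = -3(v - 3)(v + 1); at v=2 this is 9, so v decreases.
u converges to its nearest critical value 1 (a local min of the u-part); v converges to -1. The iterate converges to (1, -1).

(1, -1)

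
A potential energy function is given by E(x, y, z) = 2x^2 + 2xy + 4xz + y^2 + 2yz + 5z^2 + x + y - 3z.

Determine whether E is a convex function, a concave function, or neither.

convex

E is quadratic, so its Hessian is the constant matrix H = [[4, 2, 4], [2, 2, 2], [4, 2, 10]].
Leading principal minors: 4, 4, 24.
All positive ⇒ H ≻ 0 ⇒ convex.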